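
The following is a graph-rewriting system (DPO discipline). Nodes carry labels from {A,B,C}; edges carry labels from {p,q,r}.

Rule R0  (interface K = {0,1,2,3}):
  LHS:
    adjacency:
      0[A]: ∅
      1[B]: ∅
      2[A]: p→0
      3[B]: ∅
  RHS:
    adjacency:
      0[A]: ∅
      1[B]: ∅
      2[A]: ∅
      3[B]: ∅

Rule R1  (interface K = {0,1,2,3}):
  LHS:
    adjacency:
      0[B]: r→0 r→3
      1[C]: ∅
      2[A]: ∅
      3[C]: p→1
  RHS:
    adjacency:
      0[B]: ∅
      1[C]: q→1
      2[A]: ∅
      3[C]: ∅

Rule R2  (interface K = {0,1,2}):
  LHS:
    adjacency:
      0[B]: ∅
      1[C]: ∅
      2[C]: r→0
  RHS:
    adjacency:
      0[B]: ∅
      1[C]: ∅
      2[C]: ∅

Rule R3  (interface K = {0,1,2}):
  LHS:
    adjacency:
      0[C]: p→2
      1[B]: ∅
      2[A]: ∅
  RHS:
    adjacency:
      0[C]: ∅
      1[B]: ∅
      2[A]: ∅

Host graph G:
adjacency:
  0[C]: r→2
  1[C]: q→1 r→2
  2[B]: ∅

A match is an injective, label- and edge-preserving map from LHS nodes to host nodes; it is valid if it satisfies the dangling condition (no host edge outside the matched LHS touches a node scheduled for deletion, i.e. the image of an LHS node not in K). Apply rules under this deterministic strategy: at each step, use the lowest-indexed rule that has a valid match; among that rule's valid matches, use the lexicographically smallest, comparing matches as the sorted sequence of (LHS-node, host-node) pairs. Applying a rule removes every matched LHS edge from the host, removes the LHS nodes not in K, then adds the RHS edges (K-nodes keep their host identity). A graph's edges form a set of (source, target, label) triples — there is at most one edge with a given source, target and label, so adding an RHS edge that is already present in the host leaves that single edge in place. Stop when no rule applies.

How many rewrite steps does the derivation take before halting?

Answer: 2

Derivation:
start.  V:3 E:3  edges: 0-r->2 1-q->1 1-r->2
1. fire R2 via {0↦2, 1↦0, 2↦1}  →  V:3 E:2  edges: 0-r->2 1-q->1
2. fire R2 via {0↦2, 1↦1, 2↦0}  →  V:3 E:1  edges: 1-q->1
normal form: no rule applies after step 2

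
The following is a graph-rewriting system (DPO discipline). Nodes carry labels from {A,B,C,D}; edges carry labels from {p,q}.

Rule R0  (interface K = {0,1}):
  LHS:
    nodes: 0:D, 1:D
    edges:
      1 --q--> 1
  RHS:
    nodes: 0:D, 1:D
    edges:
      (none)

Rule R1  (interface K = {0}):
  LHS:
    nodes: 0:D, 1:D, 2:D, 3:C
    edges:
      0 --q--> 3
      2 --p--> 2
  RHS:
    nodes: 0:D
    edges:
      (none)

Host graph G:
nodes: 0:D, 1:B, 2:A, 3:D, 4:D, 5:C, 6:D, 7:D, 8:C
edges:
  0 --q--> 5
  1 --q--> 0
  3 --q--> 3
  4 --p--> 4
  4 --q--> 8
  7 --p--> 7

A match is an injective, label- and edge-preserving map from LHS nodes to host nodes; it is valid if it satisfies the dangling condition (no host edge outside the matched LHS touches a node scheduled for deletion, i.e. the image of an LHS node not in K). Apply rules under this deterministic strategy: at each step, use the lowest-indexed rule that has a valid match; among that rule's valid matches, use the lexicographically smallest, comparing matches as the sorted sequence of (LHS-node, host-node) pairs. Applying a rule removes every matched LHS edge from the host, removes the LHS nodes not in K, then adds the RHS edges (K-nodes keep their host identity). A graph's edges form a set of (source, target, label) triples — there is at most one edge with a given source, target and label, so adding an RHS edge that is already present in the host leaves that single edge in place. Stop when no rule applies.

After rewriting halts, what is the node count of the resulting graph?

initial: |V|=9 |E|=6  E = 0-q->5 1-q->0 3-q->3 4-p->4 4-q->8 7-p->7
step 1: apply R0 at {0↦0, 1↦3}  → |V|=9 |E|=5  E = 0-q->5 1-q->0 4-p->4 4-q->8 7-p->7
step 2: apply R1 at {0↦0, 1↦3, 2↦7, 3↦5}  → |V|=6 |E|=3  E = 1-q->0 4-p->4 4-q->8
halt: no rule applies after step 2
NF nodes: {0:D, 1:B, 2:A, 4:D, 6:D, 8:C}

Answer: 6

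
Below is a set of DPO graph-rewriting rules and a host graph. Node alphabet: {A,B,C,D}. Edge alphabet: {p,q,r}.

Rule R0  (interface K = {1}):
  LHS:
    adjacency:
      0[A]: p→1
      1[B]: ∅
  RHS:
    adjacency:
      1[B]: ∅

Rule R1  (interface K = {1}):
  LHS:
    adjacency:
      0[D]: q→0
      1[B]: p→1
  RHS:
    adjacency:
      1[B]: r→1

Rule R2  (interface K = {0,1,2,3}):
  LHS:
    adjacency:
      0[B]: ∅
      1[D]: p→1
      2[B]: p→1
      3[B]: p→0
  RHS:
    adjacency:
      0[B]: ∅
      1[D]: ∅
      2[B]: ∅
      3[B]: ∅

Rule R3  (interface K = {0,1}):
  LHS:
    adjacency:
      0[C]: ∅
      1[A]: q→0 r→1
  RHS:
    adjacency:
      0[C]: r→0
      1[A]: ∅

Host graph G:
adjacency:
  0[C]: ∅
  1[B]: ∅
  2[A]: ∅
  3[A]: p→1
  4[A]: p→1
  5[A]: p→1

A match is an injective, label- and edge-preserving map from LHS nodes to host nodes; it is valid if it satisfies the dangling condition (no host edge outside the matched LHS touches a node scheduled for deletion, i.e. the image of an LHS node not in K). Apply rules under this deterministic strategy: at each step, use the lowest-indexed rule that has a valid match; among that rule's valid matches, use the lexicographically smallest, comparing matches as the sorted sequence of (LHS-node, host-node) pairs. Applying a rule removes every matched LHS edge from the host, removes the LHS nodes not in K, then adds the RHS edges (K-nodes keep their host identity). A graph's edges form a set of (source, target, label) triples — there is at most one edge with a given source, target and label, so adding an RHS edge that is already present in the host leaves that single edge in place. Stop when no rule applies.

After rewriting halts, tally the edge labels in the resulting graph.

Answer: (no edges)

Derivation:
start.  V:6 E:3  edges: 3-p->1 4-p->1 5-p->1
1. fire R0 via {0↦3, 1↦1}  →  V:5 E:2  edges: 4-p->1 5-p->1
2. fire R0 via {0↦4, 1↦1}  →  V:4 E:1  edges: 5-p->1
3. fire R0 via {0↦5, 1↦1}  →  V:3 E:0  edges: ∅
halt: no rule applies after step 3
NF edges: []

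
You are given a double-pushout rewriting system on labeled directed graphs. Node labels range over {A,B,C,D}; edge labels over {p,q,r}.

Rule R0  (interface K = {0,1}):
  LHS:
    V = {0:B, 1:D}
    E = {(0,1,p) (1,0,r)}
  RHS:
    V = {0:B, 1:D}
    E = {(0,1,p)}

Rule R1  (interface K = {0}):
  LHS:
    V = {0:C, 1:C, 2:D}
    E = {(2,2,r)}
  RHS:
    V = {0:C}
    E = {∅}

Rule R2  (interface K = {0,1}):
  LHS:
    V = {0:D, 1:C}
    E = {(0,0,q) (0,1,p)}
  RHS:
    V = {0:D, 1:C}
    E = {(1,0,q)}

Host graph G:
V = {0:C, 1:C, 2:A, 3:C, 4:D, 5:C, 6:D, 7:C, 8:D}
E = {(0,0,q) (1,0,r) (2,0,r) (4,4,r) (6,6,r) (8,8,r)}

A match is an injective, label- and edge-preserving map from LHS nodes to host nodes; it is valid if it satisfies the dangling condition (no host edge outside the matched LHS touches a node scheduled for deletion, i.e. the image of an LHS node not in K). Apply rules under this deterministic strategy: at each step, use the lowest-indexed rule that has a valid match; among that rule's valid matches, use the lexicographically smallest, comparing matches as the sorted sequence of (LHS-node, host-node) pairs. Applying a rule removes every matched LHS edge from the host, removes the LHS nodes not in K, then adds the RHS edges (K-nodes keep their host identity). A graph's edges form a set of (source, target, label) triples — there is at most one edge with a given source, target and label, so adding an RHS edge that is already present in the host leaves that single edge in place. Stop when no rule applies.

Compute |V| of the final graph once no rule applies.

start.  V:9 E:6  edges: 0-q->0 1-r->0 2-r->0 4-r->4 6-r->6 8-r->8
1. fire R1 via {0↦0, 1↦3, 2↦4}  →  V:7 E:5  edges: 0-q->0 1-r->0 2-r->0 6-r->6 8-r->8
2. fire R1 via {0↦0, 1↦5, 2↦6}  →  V:5 E:4  edges: 0-q->0 1-r->0 2-r->0 8-r->8
3. fire R1 via {0↦0, 1↦7, 2↦8}  →  V:3 E:3  edges: 0-q->0 1-r->0 2-r->0
normal form: no rule applies after step 3
NF nodes: {0:C, 1:C, 2:A}

Answer: 3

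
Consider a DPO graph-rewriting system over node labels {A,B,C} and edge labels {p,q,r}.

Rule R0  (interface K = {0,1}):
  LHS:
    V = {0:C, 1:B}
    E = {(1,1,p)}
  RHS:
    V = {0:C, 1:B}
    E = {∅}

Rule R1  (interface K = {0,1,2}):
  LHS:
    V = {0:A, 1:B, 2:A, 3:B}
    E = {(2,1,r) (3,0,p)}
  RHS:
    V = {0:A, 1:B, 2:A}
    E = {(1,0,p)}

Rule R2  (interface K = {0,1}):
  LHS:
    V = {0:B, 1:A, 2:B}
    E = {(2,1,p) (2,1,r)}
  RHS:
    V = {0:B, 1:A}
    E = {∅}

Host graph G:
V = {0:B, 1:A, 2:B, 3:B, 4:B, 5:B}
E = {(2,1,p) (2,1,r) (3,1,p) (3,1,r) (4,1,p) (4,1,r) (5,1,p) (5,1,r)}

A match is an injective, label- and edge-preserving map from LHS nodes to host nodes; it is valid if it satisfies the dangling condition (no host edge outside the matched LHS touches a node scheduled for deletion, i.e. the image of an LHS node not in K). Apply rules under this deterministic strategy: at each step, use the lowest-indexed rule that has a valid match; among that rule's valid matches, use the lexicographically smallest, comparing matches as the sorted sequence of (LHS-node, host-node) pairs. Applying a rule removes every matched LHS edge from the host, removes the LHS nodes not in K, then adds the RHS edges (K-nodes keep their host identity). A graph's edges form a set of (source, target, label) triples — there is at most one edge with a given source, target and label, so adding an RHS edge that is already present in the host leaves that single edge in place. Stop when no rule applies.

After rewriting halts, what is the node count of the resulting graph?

initial: |V|=6 |E|=8  E = 2-p->1 2-r->1 3-p->1 3-r->1 4-p->1 4-r->1 5-p->1 5-r->1
step 1: apply R2 at {0↦0, 1↦1, 2↦2}  → |V|=5 |E|=6  E = 3-p->1 3-r->1 4-p->1 4-r->1 5-p->1 5-r->1
step 2: apply R2 at {0↦0, 1↦1, 2↦3}  → |V|=4 |E|=4  E = 4-p->1 4-r->1 5-p->1 5-r->1
step 3: apply R2 at {0↦0, 1↦1, 2↦4}  → |V|=3 |E|=2  E = 5-p->1 5-r->1
step 4: apply R2 at {0↦0, 1↦1, 2↦5}  → |V|=2 |E|=0  E = ∅
final graph: no rule applies after step 4
NF nodes: {0:B, 1:A}

Answer: 2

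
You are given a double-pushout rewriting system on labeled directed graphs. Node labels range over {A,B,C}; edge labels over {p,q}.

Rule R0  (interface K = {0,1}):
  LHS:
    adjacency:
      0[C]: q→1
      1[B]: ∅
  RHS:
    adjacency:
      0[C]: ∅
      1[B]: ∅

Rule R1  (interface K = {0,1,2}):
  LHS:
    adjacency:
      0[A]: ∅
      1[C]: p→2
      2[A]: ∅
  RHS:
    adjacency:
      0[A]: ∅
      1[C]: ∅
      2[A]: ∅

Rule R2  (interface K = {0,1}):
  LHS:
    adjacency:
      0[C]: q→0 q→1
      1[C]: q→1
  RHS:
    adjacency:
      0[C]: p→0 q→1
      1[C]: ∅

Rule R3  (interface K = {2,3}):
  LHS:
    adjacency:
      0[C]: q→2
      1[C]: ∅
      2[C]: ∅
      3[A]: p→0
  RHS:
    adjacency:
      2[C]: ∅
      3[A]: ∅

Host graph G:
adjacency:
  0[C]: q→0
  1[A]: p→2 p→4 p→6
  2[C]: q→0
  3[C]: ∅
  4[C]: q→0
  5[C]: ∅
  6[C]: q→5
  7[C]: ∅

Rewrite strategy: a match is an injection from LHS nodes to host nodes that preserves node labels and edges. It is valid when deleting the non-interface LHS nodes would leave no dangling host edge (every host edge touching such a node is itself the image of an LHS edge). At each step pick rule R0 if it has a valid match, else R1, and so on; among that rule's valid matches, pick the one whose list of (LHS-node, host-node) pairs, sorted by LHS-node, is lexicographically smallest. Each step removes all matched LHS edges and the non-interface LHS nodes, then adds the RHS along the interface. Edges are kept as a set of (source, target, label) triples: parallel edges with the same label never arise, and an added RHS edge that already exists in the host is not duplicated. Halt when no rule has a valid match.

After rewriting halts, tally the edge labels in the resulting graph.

Answer: p:1 q:2

Derivation:
start.  V:8 E:7  edges: 0-q->0 1-p->2 1-p->4 1-p->6 2-q->0 4-q->0 6-q->5
1. fire R3 via {0↦2, 1↦3, 2↦0, 3↦1}  →  V:6 E:5  edges: 0-q->0 1-p->4 1-p->6 4-q->0 6-q->5
2. fire R3 via {0↦4, 1↦7, 2↦0, 3↦1}  →  V:4 E:3  edges: 0-q->0 1-p->6 6-q->5
final graph: no rule applies after step 2
NF edges: [(0, 0, 'q'), (1, 6, 'p'), (6, 5, 'q')]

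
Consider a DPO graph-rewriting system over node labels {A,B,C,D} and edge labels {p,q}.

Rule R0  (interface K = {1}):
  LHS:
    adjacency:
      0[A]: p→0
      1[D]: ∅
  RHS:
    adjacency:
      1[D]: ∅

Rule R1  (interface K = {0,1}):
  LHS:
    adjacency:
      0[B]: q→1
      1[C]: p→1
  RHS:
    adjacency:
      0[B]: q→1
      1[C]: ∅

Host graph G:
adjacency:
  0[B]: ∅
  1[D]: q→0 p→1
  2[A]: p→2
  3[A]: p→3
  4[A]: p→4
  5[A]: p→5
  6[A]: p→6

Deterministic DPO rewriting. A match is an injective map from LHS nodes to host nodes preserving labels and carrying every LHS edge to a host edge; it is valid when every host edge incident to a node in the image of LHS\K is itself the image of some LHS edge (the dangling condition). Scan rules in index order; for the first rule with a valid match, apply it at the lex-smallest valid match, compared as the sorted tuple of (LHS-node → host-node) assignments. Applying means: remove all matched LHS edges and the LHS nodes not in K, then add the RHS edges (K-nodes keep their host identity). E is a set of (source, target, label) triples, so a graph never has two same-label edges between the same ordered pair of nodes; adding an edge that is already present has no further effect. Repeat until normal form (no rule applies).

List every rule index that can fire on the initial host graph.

R0: 5 valid matches — {0↦2, 1↦1}, {0↦3, 1↦1}, {0↦4, 1↦1} (+2 more)
R1: no valid match — LHS pattern not found

Answer: [R0]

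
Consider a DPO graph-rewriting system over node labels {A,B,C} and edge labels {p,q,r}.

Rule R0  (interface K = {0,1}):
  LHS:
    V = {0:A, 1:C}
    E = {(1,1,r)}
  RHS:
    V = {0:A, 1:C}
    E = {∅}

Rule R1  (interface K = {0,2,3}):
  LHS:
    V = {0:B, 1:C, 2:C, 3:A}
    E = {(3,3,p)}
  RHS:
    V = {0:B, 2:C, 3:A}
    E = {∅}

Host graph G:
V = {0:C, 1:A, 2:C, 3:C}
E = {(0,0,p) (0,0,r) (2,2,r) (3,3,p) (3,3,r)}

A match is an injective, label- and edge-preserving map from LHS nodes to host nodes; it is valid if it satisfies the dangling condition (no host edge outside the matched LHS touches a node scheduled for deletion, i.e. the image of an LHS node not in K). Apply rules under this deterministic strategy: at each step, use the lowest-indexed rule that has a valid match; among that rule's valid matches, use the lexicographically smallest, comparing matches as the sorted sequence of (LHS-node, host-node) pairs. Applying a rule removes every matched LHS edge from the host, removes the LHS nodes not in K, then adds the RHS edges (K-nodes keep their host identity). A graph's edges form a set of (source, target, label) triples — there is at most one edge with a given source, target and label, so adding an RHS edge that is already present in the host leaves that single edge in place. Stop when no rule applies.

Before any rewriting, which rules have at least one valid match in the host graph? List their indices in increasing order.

R0: 3 valid matches — {0↦1, 1↦0}, {0↦1, 1↦2}, {0↦1, 1↦3}
R1: no valid match — LHS pattern not found

Answer: [R0]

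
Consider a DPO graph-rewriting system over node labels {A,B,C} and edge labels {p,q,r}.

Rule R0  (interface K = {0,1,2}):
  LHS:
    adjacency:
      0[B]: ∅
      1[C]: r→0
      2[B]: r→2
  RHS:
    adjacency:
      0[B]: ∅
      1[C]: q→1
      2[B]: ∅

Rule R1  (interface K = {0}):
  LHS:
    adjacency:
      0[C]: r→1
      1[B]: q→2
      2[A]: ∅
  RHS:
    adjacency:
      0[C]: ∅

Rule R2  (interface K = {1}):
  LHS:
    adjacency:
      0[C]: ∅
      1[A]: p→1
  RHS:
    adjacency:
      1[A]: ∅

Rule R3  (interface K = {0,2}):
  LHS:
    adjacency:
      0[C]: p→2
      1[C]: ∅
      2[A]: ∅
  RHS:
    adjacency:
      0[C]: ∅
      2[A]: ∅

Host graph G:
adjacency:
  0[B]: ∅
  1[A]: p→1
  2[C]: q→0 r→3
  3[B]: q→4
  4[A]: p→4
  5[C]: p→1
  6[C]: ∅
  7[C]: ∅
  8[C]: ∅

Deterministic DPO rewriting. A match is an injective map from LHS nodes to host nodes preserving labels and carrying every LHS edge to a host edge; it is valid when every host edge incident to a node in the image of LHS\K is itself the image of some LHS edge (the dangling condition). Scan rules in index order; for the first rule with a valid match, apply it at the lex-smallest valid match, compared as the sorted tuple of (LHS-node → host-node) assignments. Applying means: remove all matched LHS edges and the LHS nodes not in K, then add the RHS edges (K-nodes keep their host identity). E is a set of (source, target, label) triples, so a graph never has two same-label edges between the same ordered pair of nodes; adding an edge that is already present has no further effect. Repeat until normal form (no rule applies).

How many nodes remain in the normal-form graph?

initial: |V|=9 |E|=6  E = 1-p->1 2-q->0 2-r->3 3-q->4 4-p->4 5-p->1
step 1: apply R2 at {0↦6, 1↦1}  → |V|=8 |E|=5  E = 2-q->0 2-r->3 3-q->4 4-p->4 5-p->1
step 2: apply R2 at {0↦7, 1↦4}  → |V|=7 |E|=4  E = 2-q->0 2-r->3 3-q->4 5-p->1
step 3: apply R1 at {0↦2, 1↦3, 2↦4}  → |V|=5 |E|=2  E = 2-q->0 5-p->1
step 4: apply R3 at {0↦5, 1↦8, 2↦1}  → |V|=4 |E|=1  E = 2-q->0
final graph: no rule applies after step 4
NF nodes: {0:B, 1:A, 2:C, 5:C}

Answer: 4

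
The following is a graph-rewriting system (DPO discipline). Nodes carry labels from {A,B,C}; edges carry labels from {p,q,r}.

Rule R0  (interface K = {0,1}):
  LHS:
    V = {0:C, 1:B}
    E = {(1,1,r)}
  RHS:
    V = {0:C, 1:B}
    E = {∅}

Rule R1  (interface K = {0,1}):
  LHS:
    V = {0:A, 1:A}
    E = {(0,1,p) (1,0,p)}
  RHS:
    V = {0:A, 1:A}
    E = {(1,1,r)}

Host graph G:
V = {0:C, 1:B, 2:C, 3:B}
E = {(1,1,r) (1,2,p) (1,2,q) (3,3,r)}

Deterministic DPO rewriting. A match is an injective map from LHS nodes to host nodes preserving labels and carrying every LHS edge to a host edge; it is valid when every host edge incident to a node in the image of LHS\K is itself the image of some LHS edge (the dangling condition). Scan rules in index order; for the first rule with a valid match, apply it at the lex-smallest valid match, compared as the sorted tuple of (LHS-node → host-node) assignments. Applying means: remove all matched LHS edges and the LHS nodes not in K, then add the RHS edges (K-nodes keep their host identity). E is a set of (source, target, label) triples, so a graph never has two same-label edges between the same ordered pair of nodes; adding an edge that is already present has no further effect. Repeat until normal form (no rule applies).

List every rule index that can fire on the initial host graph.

Answer: [R0]

Steps:
R0: 4 valid matches — {0↦0, 1↦1}, {0↦0, 1↦3}, {0↦2, 1↦1} (+1 more)
R1: no valid match — LHS pattern not found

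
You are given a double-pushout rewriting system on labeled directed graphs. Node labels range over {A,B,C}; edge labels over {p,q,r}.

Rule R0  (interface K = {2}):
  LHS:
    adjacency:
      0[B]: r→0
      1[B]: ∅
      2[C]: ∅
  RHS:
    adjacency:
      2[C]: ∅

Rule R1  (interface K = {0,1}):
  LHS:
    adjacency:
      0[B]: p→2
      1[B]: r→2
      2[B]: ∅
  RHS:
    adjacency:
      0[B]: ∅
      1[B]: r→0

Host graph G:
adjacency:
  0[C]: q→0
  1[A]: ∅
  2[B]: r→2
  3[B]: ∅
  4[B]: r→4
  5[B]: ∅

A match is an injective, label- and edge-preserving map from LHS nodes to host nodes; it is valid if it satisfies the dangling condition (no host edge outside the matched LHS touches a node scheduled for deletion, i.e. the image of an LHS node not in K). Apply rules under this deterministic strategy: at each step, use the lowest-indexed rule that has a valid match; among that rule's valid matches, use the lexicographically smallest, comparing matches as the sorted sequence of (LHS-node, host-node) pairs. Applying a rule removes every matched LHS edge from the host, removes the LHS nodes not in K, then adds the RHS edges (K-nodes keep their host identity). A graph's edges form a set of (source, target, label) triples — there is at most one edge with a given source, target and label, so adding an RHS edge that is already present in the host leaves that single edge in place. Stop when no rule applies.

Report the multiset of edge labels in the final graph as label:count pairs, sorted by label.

start.  V:6 E:3  edges: 0-q->0 2-r->2 4-r->4
1. fire R0 via {0↦2, 1↦3, 2↦0}  →  V:4 E:2  edges: 0-q->0 4-r->4
2. fire R0 via {0↦4, 1↦5, 2↦0}  →  V:2 E:1  edges: 0-q->0
final graph: no rule applies after step 2
NF edges: [(0, 0, 'q')]

Answer: q:1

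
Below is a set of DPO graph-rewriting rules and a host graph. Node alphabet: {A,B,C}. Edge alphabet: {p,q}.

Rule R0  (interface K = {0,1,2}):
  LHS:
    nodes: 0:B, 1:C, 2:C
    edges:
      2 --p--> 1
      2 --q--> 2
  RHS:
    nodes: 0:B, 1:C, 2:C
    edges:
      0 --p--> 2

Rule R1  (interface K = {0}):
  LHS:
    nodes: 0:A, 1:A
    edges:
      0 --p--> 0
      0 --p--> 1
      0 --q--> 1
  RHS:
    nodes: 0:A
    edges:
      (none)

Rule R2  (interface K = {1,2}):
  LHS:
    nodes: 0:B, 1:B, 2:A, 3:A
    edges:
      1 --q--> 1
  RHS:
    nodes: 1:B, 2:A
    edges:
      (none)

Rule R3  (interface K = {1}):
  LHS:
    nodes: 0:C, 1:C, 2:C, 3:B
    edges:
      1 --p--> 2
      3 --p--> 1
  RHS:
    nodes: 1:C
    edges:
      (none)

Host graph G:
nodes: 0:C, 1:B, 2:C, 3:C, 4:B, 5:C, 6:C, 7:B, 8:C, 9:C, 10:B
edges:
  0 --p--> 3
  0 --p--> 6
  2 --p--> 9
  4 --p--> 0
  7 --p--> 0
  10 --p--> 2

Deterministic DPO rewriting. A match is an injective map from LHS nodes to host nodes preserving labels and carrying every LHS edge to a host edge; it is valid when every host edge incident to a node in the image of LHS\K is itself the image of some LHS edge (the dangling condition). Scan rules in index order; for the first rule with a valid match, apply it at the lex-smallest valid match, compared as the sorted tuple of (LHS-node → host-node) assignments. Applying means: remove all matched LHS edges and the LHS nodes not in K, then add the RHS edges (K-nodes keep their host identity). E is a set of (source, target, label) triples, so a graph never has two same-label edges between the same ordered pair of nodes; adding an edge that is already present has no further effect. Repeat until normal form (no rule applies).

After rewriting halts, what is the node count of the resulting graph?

Answer: 2

Steps:
[0] host  ⇒  11 nodes, 6 edges  {0-p->3 0-p->6 2-p->9 4-p->0 7-p->0 10-p->2}
[1] R3 @ {0↦5, 1↦0, 2↦3, 3↦4}  ⇒  8 nodes, 4 edges  {0-p->6 2-p->9 7-p->0 10-p->2}
[2] R3 @ {0↦8, 1↦0, 2↦6, 3↦7}  ⇒  5 nodes, 2 edges  {2-p->9 10-p->2}
[3] R3 @ {0↦0, 1↦2, 2↦9, 3↦10}  ⇒  2 nodes, 0 edges  {∅}
halt: no rule applies after step 3
NF nodes: {1:B, 2:C}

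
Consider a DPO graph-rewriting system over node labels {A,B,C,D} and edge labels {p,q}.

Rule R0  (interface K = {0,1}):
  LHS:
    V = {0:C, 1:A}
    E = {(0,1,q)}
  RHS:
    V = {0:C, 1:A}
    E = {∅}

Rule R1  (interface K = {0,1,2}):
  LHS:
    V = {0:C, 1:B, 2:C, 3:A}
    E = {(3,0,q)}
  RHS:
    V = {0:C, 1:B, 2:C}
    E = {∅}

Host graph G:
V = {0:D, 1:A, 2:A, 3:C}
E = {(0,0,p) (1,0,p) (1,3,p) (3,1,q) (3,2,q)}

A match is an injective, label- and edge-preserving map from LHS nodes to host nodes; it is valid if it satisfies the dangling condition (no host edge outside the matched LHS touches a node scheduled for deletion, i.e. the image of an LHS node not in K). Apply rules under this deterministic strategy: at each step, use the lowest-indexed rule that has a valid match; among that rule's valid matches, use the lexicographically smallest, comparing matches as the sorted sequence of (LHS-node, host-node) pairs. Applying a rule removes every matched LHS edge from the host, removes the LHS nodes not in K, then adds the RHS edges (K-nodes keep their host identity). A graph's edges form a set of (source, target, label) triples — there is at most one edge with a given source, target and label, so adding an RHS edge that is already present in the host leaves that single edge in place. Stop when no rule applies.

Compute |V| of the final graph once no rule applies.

initial: |V|=4 |E|=5  E = 0-p->0 1-p->0 1-p->3 3-q->1 3-q->2
step 1: apply R0 at {0↦3, 1↦1}  → |V|=4 |E|=4  E = 0-p->0 1-p->0 1-p->3 3-q->2
step 2: apply R0 at {0↦3, 1↦2}  → |V|=4 |E|=3  E = 0-p->0 1-p->0 1-p->3
final graph: no rule applies after step 2
NF nodes: {0:D, 1:A, 2:A, 3:C}

Answer: 4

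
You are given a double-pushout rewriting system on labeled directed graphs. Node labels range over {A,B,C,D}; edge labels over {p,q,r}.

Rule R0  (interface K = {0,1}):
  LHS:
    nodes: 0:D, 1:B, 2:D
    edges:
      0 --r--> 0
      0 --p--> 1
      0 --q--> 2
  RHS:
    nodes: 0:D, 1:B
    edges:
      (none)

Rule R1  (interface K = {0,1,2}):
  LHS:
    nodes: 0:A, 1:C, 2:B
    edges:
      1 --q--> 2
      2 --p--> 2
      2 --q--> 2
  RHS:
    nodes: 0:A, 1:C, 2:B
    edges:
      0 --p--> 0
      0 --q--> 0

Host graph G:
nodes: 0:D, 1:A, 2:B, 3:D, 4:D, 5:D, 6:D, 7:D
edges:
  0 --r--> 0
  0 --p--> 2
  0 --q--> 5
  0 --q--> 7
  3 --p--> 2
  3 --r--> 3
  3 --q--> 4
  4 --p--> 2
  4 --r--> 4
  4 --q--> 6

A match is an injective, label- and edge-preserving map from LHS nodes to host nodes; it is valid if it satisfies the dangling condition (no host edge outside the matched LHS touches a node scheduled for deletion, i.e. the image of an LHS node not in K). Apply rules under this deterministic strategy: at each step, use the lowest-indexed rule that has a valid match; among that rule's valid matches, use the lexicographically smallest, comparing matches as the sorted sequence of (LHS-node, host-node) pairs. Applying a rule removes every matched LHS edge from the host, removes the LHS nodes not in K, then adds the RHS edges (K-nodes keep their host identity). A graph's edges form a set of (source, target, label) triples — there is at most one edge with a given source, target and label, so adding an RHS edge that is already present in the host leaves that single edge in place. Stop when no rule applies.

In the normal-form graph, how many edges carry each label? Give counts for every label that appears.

initial: |V|=8 |E|=10  E = 0-r->0 0-p->2 0-q->5 0-q->7 3-p->2 3-r->3 3-q->4 4-p->2 4-r->4 4-q->6
step 1: apply R0 at {0↦0, 1↦2, 2↦5}  → |V|=7 |E|=7  E = 0-q->7 3-p->2 3-r->3 3-q->4 4-p->2 4-r->4 4-q->6
step 2: apply R0 at {0↦4, 1↦2, 2↦6}  → |V|=6 |E|=4  E = 0-q->7 3-p->2 3-r->3 3-q->4
step 3: apply R0 at {0↦3, 1↦2, 2↦4}  → |V|=5 |E|=1  E = 0-q->7
halt: no rule applies after step 3
NF edges: [(0, 7, 'q')]

Answer: q:1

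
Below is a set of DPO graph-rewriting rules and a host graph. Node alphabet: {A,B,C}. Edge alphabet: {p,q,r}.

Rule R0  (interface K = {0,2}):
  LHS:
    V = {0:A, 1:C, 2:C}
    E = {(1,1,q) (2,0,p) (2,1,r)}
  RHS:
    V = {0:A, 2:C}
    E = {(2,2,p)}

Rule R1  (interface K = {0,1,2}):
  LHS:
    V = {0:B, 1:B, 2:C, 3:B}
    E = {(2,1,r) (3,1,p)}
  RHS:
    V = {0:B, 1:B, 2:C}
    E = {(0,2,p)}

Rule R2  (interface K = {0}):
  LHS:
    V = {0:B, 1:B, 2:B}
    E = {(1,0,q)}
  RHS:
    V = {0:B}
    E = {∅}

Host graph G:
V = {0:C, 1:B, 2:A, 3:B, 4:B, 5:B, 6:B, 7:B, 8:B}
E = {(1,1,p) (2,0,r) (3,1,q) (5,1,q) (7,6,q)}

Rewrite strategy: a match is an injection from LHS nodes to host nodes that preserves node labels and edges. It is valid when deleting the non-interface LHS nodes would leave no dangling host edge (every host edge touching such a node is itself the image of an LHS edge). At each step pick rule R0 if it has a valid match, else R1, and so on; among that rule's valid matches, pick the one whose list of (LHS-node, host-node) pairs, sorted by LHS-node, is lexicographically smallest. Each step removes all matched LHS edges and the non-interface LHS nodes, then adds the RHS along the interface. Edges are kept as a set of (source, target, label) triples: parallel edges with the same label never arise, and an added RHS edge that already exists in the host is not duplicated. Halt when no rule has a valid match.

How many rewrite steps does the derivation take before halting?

initial: |V|=9 |E|=5  E = 1-p->1 2-r->0 3-q->1 5-q->1 7-q->6
step 1: apply R2 at {0↦1, 1↦3, 2↦4}  → |V|=7 |E|=4  E = 1-p->1 2-r->0 5-q->1 7-q->6
step 2: apply R2 at {0↦1, 1↦5, 2↦8}  → |V|=5 |E|=3  E = 1-p->1 2-r->0 7-q->6
final graph: no rule applies after step 2

Answer: 2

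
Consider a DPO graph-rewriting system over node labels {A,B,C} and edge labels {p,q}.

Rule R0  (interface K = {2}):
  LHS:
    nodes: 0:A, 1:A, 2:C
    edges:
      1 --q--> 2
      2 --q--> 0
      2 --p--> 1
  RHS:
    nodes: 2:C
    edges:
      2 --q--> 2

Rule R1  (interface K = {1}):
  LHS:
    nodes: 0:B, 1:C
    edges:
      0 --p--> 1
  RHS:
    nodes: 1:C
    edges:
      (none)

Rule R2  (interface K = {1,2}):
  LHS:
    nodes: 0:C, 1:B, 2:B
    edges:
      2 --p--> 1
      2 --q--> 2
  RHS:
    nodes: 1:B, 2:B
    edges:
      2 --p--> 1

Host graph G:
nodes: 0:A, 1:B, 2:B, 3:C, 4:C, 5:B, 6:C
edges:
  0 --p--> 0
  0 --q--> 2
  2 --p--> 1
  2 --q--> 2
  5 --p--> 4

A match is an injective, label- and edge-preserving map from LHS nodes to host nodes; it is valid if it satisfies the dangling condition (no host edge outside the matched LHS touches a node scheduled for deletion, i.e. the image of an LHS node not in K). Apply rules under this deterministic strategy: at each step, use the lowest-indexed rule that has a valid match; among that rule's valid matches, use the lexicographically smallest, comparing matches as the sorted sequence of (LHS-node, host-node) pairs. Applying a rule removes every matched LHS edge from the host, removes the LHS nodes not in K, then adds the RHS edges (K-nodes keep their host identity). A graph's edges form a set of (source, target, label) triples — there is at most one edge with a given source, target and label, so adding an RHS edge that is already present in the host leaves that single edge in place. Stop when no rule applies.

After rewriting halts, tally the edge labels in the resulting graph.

[0] host  ⇒  7 nodes, 5 edges  {0-p->0 0-q->2 2-p->1 2-q->2 5-p->4}
[1] R1 @ {0↦5, 1↦4}  ⇒  6 nodes, 4 edges  {0-p->0 0-q->2 2-p->1 2-q->2}
[2] R2 @ {0↦3, 1↦1, 2↦2}  ⇒  5 nodes, 3 edges  {0-p->0 0-q->2 2-p->1}
final graph: no rule applies after step 2
NF edges: [(0, 0, 'p'), (0, 2, 'q'), (2, 1, 'p')]

Answer: p:2 q:1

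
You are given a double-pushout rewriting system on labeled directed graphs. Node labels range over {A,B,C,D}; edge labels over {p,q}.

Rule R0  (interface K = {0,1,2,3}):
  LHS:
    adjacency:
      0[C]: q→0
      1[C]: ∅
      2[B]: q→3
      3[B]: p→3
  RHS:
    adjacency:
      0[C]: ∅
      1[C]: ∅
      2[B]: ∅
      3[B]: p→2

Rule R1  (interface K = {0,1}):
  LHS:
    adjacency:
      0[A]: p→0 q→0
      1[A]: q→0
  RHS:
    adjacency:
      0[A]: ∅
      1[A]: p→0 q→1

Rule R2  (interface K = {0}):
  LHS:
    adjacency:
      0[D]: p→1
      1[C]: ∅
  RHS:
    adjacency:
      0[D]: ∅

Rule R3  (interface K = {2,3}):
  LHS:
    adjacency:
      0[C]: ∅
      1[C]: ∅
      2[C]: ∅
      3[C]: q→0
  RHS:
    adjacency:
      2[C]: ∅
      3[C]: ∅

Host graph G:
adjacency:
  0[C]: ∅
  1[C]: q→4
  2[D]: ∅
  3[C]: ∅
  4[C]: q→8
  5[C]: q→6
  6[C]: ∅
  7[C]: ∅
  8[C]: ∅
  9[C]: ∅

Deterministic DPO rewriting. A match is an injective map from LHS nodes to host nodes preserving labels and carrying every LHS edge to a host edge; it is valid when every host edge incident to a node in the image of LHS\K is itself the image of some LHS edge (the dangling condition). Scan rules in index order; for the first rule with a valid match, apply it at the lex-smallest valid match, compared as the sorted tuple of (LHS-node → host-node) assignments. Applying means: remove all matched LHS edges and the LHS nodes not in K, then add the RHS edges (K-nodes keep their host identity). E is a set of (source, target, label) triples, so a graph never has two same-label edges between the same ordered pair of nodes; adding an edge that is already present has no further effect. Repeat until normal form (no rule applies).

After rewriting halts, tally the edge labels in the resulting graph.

Answer: (no edges)

Derivation:
[0] host  ⇒  10 nodes, 3 edges  {1-q->4 4-q->8 5-q->6}
[1] R3 @ {0↦6, 1↦0, 2↦1, 3↦5}  ⇒  8 nodes, 2 edges  {1-q->4 4-q->8}
[2] R3 @ {0↦8, 1↦3, 2↦1, 3↦4}  ⇒  6 nodes, 1 edges  {1-q->4}
[3] R3 @ {0↦4, 1↦5, 2↦7, 3↦1}  ⇒  4 nodes, 0 edges  {∅}
final graph: no rule applies after step 3
NF edges: []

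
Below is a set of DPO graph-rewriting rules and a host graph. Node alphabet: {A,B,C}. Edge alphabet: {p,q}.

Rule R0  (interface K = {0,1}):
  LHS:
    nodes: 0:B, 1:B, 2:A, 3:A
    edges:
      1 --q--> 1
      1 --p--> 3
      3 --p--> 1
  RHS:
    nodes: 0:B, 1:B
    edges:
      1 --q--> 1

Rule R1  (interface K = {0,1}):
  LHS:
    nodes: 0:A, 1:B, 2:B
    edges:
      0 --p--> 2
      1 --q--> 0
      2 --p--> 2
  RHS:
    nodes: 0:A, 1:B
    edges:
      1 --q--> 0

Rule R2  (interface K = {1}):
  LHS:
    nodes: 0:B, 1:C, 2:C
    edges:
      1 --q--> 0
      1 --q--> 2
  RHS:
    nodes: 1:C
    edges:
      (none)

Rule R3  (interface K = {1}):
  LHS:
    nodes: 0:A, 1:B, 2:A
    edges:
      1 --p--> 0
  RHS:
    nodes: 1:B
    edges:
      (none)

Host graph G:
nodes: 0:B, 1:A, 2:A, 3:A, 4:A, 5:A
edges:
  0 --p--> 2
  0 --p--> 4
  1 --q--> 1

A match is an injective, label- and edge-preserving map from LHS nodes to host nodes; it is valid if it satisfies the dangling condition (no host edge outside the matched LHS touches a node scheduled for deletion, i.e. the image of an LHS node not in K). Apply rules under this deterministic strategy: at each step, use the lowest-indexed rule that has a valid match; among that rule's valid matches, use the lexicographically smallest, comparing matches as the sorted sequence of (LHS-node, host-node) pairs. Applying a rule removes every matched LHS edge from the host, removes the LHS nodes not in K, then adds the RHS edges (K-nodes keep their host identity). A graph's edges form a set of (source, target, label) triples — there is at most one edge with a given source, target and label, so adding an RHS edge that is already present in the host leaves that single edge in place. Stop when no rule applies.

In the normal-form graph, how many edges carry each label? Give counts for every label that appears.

initial: |V|=6 |E|=3  E = 0-p->2 0-p->4 1-q->1
step 1: apply R3 at {0↦2, 1↦0, 2↦3}  → |V|=4 |E|=2  E = 0-p->4 1-q->1
step 2: apply R3 at {0↦4, 1↦0, 2↦5}  → |V|=2 |E|=1  E = 1-q->1
final graph: no rule applies after step 2
NF edges: [(1, 1, 'q')]

Answer: q:1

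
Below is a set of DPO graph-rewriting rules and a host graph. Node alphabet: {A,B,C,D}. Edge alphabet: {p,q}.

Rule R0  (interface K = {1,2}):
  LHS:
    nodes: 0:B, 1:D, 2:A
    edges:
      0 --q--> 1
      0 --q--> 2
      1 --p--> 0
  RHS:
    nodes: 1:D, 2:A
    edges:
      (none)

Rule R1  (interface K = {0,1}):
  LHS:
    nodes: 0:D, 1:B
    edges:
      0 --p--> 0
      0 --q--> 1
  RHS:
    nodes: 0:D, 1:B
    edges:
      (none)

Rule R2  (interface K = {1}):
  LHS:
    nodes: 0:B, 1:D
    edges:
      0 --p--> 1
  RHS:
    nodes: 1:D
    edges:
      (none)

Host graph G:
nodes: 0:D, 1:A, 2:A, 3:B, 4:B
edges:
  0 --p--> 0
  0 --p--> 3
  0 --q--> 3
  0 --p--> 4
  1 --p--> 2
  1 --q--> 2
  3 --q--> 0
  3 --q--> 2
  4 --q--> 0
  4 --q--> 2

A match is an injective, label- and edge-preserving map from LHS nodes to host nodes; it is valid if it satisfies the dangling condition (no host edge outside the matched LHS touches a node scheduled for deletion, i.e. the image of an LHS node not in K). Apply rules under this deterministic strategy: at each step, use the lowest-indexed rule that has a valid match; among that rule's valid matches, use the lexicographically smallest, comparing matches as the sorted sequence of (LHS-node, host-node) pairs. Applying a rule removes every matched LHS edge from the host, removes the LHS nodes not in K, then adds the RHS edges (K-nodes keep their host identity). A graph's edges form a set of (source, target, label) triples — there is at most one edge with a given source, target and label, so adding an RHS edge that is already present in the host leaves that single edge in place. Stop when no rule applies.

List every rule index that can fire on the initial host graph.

Answer: [R0,R1]

Steps:
R0: 1 valid match — {0↦4, 1↦0, 2↦2}
R1: 1 valid match — {0↦0, 1↦3}
R2: no valid match — LHS pattern not found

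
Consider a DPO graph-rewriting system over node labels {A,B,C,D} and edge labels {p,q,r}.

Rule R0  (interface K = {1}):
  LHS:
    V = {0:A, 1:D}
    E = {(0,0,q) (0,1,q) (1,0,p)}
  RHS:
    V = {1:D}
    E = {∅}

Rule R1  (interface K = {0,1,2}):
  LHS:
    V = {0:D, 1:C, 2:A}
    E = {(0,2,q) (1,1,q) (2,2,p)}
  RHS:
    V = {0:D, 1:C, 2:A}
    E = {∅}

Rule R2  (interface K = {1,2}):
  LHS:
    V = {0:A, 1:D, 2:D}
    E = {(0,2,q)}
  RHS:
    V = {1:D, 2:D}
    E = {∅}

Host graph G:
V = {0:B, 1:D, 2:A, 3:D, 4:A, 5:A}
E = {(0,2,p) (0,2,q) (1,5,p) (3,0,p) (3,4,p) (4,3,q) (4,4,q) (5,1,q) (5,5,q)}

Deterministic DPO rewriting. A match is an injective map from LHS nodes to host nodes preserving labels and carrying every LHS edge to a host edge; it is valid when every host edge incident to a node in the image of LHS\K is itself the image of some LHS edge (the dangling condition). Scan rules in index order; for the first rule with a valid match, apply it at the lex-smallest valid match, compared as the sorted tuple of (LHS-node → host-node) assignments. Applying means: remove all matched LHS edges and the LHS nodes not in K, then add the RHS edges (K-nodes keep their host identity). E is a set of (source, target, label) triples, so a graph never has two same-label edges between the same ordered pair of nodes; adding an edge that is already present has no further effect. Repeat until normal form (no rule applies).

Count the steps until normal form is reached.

[0] host  ⇒  6 nodes, 9 edges  {0-p->2 0-q->2 1-p->5 3-p->0 3-p->4 4-q->3 4-q->4 5-q->1 5-q->5}
[1] R0 @ {0↦4, 1↦3}  ⇒  5 nodes, 6 edges  {0-p->2 0-q->2 1-p->5 3-p->0 5-q->1 5-q->5}
[2] R0 @ {0↦5, 1↦1}  ⇒  4 nodes, 3 edges  {0-p->2 0-q->2 3-p->0}
normal form: no rule applies after step 2

Answer: 2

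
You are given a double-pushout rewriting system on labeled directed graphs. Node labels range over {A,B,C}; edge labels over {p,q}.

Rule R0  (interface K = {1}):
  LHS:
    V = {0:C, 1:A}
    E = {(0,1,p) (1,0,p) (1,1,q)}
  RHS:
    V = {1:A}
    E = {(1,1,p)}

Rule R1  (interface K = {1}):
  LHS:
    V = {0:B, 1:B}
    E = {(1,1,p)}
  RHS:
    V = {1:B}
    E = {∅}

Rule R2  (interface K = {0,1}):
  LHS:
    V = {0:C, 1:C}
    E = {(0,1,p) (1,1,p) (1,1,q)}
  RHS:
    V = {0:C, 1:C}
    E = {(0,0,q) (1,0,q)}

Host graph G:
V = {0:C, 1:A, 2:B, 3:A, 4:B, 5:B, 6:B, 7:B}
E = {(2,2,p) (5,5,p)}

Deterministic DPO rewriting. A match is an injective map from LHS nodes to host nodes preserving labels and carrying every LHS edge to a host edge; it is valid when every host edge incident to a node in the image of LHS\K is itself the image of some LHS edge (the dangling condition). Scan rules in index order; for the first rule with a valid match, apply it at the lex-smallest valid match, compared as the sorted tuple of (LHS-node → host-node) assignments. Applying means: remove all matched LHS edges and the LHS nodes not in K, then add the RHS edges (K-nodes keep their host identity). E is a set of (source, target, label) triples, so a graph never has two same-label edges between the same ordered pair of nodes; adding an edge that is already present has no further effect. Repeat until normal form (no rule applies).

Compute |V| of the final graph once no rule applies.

Answer: 6

Steps:
initial: |V|=8 |E|=2  E = 2-p->2 5-p->5
step 1: apply R1 at {0↦4, 1↦2}  → |V|=7 |E|=1  E = 5-p->5
step 2: apply R1 at {0↦2, 1↦5}  → |V|=6 |E|=0  E = ∅
halt: no rule applies after step 2
NF nodes: {0:C, 1:A, 3:A, 5:B, 6:B, 7:B}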